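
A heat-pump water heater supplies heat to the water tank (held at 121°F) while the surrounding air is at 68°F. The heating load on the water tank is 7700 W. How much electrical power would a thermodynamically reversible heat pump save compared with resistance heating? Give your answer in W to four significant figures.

In absolute terms T_C = 293.15 K and T_H = 322.59 K, so ΔT = 29.44 K.
COP_Carnot = T_H/ΔT = 322.59/29.44 = 10.96.
Resistance heating needs Ẇ_res = Q̇_H = 7700 W; the reversible heat pump needs only Ẇ_hp = Q̇_H/COP = 702.8 W.
Saving = 7700 − 702.8 = 6997 W.

6997 W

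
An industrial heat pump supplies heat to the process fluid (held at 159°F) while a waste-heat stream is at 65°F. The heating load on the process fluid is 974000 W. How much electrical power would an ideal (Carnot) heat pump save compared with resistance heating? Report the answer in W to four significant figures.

In absolute terms T_C = 291.48 K and T_H = 343.71 K, so ΔT = 52.22 K.
COP_Carnot = T_H/ΔT = 343.71/52.22 = 6.582.
Resistance heating needs Ẇ_res = Q̇_H = 974000 W; the reversible heat pump needs only Ẇ_hp = Q̇_H/COP = 148000 W.
Saving = 974000 − 148000 = 826000 W.

826000 W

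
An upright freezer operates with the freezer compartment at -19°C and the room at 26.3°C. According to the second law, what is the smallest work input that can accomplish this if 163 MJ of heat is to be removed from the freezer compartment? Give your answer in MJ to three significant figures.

In absolute terms T_C = 254.15 K and T_H = 299.45 K, so ΔT = 45.30 K.
The reversible limit is COP_R = T_C/ΔT = 5.610, so W_min = Q_C/COP = Q_C·ΔT/T_C.
W_min = 163.0 × 45.30/254.15 = 29.05 MJ.

29.1 MJ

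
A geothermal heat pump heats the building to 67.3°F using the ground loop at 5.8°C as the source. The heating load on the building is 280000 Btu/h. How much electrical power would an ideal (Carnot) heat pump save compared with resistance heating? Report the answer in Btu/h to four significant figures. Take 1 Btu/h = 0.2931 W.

266800 Btu/h

In absolute terms T_C = 278.95 K and T_H = 292.76 K, so ΔT = 13.81 K.
COP_Carnot = T_H/ΔT = 292.76/13.81 = 21.20.
Resistance heating needs Ẇ_res = Q̇_H = 280000 Btu/h; the reversible heat pump needs only Ẇ_hp = Q̇_H/COP = 13210 Btu/h.
Saving = 280000 − 13210 = 266800 Btu/h.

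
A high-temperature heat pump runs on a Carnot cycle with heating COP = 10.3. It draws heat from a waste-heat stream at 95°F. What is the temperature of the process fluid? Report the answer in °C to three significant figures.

COP_HP = T_H/(T_H − T_C) rearranges to T_H = COP·T_C/(COP − 1).
With T_C = 308.15 K, T_H = 10.3 × 308.15/9.300 = 341.28 K.
Converting, 341.28 K = 68.13°C.

68.1 °C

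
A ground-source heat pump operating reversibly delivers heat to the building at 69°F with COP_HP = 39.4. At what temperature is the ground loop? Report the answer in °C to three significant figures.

13.1 °C

COP_HP = T_H/(T_H − T_C) gives T_H − T_C = T_H/COP.
With T_H = 293.71 K, T_C = 293.71 × (1 − 1/39.4) = 286.25 K.
Converting, 286.25 K = 13.10°C.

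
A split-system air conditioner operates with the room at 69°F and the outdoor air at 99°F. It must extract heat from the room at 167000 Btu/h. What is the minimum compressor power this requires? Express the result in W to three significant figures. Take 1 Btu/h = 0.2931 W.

2780 W

In absolute terms T_C = 293.71 K and T_H = 310.37 K, so ΔT = 16.67 K.
COP_Carnot = T_C/ΔT = 293.71/16.67 = 17.62.
Ẇ_min = Q̇/COP_Carnot = 167000/17.62 = 9477 Btu/h = 2778 W.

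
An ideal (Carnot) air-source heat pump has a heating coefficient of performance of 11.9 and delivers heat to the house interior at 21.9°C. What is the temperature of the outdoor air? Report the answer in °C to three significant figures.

-2.89 °C

COP_HP = T_H/(T_H − T_C) gives T_H − T_C = T_H/COP.
With T_H = 295.05 K, T_C = 295.05 × (1 − 1/11.9) = 270.26 K.
Converting, 270.26 K = -2.89°C.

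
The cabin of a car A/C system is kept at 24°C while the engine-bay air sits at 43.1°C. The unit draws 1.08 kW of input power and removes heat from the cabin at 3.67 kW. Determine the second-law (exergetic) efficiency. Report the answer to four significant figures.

0.2184

COP_actual = Q̇_C/Ẇ = 3.670/1.080 = 3.398.
In absolute terms T_C = 297.15 K and T_H = 316.25 K, so ΔT = 19.10 K.
COP_Carnot = T_C/ΔT = 297.15/19.10 = 15.56.
η_II = COP_actual/COP_Carnot = 3.398/15.56 = 0.2184.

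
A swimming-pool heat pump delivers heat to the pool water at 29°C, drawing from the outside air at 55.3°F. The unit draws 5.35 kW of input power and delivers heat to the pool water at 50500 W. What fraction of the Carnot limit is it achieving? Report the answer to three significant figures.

Converting, Q̇_H = 50500 W = 50.50 kW, so COP_actual = Q̇_H/Ẇ = 50.50/5.350 = 9.439.
In absolute terms T_C = 286.09 K and T_H = 302.15 K, so ΔT = 16.06 K.
COP_Carnot = T_H/ΔT = 302.15/16.06 = 18.82.
η_II = COP_actual/COP_Carnot = 9.439/18.82 = 0.5016.

0.502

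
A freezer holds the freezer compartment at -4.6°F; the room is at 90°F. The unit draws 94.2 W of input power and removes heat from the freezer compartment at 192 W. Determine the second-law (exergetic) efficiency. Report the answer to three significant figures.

COP_actual = Q̇_C/Ẇ = 192.0/94.20 = 2.038.
In absolute terms T_C = 252.82 K and T_H = 305.37 K, so ΔT = 52.56 K.
COP_Carnot = T_C/ΔT = 252.82/52.56 = 4.810.
η_II = COP_actual/COP_Carnot = 2.038/4.810 = 0.4237.

0.424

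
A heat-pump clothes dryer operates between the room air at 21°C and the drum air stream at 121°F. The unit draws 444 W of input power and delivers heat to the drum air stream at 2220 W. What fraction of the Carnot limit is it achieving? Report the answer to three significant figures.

0.441

COP_actual = Q̇_H/Ẇ = 2220/444.0 = 5.000.
In absolute terms T_C = 294.15 K and T_H = 322.59 K, so ΔT = 28.44 K.
COP_Carnot = T_H/ΔT = 322.59/28.44 = 11.34.
η_II = COP_actual/COP_Carnot = 5.000/11.34 = 0.4409.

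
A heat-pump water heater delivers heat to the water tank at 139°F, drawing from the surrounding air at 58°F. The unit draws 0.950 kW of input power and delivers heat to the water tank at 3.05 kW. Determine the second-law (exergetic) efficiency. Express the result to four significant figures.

COP_actual = Q̇_H/Ẇ = 3.050/0.9500 = 3.211.
In absolute terms T_C = 287.59 K and T_H = 332.59 K, so ΔT = 45.00 K.
COP_Carnot = T_H/ΔT = 332.59/45.00 = 7.391.
η_II = COP_actual/COP_Carnot = 3.211/7.391 = 0.4344.

0.4344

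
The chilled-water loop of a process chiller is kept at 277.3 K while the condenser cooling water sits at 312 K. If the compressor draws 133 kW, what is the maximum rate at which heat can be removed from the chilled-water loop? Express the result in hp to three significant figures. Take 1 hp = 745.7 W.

The reservoir spacing is ΔT = 312 − 277.3 = 34.70 K.
COP_Carnot = T_C/ΔT = 277.30/34.70 = 7.991.
Q̇_max = COP_Carnot × Ẇ = 7.991 × 133.0 kW = 1063 kW = 1425 hp.

1430 hp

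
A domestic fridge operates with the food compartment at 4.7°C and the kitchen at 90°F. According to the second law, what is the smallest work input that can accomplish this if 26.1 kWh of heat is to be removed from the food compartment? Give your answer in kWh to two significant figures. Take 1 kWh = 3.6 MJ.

In absolute terms T_C = 277.85 K and T_H = 305.37 K, so ΔT = 27.52 K.
The reversible limit is COP_R = T_C/ΔT = 10.10, so W_min = Q_C/COP = Q_C·ΔT/T_C.
W_min = 26.10 × 27.52/277.85 = 2.585 kWh.

2.6 kWh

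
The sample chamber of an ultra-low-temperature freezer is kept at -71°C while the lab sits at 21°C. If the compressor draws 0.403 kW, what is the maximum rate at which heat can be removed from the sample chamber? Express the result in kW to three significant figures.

In absolute terms T_C = 202.15 K and T_H = 294.15 K, so ΔT = 92.00 K.
COP_Carnot = T_C/ΔT = 202.15/92.00 = 2.197.
Q̇_max = COP_Carnot × Ẇ = 2.197 × 0.4030 kW = 0.8855 kW.

0.886 kW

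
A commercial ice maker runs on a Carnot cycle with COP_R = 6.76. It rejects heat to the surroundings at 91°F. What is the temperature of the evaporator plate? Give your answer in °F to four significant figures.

For a Carnot refrigerator COP_R = T_C/(T_H − T_C), so T_C = COP·T_H/(1 + COP).
With T_H = 305.93 K, T_C = 6.76 × 305.93/7.760 = 266.50 K.
Converting, 266.50 K = 20.04°F.

20.04 °F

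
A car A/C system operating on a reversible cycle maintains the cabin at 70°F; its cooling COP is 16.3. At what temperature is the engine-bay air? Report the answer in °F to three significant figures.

102 °F

COP_R = T_C/(T_H − T_C) gives T_H − T_C = T_C/COP.
With T_C = 294.26 K, T_H = 294.26 × (1 + 1/16.3) = 312.31 K.
Converting, 312.31 K = 102.50°F.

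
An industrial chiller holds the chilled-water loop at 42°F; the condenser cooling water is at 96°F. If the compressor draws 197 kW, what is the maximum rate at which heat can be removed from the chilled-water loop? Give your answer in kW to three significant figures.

1830 kW

In absolute terms T_C = 278.71 K and T_H = 308.71 K, so ΔT = 30.00 K.
COP_Carnot = T_C/ΔT = 278.71/30.00 = 9.290.
Q̇_max = COP_Carnot × Ẇ = 9.290 × 197.0 kW = 1830 kW.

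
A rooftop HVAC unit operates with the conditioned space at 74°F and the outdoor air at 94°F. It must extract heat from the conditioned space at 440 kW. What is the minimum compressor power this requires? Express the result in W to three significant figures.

16500 W

In absolute terms T_C = 296.48 K and T_H = 307.59 K, so ΔT = 11.11 K.
COP_Carnot = T_C/ΔT = 296.48/11.11 = 26.68.
Ẇ_min = Q̇/COP_Carnot = 440.0/26.68 = 16.49 kW = 16490 W.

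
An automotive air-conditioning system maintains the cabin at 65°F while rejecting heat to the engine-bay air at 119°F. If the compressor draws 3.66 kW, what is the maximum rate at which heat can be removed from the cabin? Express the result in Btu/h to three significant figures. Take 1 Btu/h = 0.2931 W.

121000 Btu/h

In absolute terms T_C = 291.48 K and T_H = 321.48 K, so ΔT = 30.00 K.
COP_Carnot = T_C/ΔT = 291.48/30.00 = 9.716.
Q̇_max = COP_Carnot × Ẇ = 9.716 × 3.660 kW = 35.56 kW = 121300 Btu/h.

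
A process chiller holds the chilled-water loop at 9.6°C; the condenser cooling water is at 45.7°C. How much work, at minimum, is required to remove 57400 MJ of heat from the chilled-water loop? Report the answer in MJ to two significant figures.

7300 MJ

In absolute terms T_C = 282.75 K and T_H = 318.85 K, so ΔT = 36.10 K.
The reversible limit is COP_R = T_C/ΔT = 7.832, so W_min = Q_C/COP = Q_C·ΔT/T_C.
W_min = 57400 × 36.10/282.75 = 7329 MJ.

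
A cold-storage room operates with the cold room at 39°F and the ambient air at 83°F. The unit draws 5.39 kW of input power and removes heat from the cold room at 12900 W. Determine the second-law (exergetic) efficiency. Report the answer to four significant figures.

0.2112

Converting, Q̇_C = 12900 W = 12.90 kW, so COP_actual = Q̇_C/Ẇ = 12.90/5.390 = 2.393.
In absolute terms T_C = 277.04 K and T_H = 301.48 K, so ΔT = 24.44 K.
COP_Carnot = T_C/ΔT = 277.04/24.44 = 11.33.
η_II = COP_actual/COP_Carnot = 2.393/11.33 = 0.2112.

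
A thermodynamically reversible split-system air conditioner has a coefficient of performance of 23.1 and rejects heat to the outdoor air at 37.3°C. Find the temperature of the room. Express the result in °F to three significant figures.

76.0 °F

For a Carnot refrigerator COP_R = T_C/(T_H − T_C), so T_C = COP·T_H/(1 + COP).
With T_H = 310.45 K, T_C = 23.1 × 310.45/24.10 = 297.57 K.
Converting, 297.57 K = 75.95°F.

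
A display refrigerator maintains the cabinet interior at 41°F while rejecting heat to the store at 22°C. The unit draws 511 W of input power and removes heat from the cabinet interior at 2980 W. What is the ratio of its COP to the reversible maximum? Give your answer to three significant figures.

0.356

COP_actual = Q̇_C/Ẇ = 2980/511.0 = 5.832.
In absolute terms T_C = 278.15 K and T_H = 295.15 K, so ΔT = 17.00 K.
COP_Carnot = T_C/ΔT = 278.15/17.00 = 16.36.
η_II = COP_actual/COP_Carnot = 5.832/16.36 = 0.3564.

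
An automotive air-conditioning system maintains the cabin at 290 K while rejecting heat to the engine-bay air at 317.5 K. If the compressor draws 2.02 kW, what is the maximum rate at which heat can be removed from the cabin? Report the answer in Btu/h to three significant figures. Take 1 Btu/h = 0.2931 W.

72700 Btu/h

The reservoir spacing is ΔT = 317.5 − 290 = 27.50 K.
COP_Carnot = T_C/ΔT = 290.00/27.50 = 10.55.
Q̇_max = COP_Carnot × Ẇ = 10.55 × 2.020 kW = 21.30 kW = 72680 Btu/h.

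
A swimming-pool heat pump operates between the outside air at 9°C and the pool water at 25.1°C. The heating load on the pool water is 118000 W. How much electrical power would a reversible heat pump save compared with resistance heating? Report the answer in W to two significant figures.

In absolute terms T_C = 282.15 K and T_H = 298.25 K, so ΔT = 16.10 K.
COP_Carnot = T_H/ΔT = 298.25/16.10 = 18.52.
Resistance heating needs Ẇ_res = Q̇_H = 118000 W; the reversible heat pump needs only Ẇ_hp = Q̇_H/COP = 6370 W.
Saving = 118000 − 6370 = 111600 W.

110000 W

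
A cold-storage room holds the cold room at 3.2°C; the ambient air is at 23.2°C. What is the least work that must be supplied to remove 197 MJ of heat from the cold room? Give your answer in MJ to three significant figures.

14.3 MJ

In absolute terms T_C = 276.35 K and T_H = 296.35 K, so ΔT = 20.00 K.
The reversible limit is COP_R = T_C/ΔT = 13.82, so W_min = Q_C/COP = Q_C·ΔT/T_C.
W_min = 197.0 × 20.00/276.35 = 14.26 MJ.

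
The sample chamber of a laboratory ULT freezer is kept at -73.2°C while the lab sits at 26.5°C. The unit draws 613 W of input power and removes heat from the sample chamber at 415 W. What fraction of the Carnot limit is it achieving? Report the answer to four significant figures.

0.3376

COP_actual = Q̇_C/Ẇ = 415.0/613.0 = 0.6770.
In absolute terms T_C = 199.95 K and T_H = 299.65 K, so ΔT = 99.70 K.
COP_Carnot = T_C/ΔT = 199.95/99.70 = 2.006.
η_II = COP_actual/COP_Carnot = 0.6770/2.006 = 0.3376.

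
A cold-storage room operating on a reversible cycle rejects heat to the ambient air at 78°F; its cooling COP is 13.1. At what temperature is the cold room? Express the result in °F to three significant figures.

39.9 °F

For a Carnot refrigerator COP_R = T_C/(T_H − T_C), so T_C = COP·T_H/(1 + COP).
With T_H = 298.71 K, T_C = 13.1 × 298.71/14.10 = 277.52 K.
Converting, 277.52 K = 39.87°F.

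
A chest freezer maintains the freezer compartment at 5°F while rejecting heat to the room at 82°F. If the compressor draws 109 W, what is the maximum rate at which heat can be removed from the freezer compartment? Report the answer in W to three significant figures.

In absolute terms T_C = 258.15 K and T_H = 300.93 K, so ΔT = 42.78 K.
COP_Carnot = T_C/ΔT = 258.15/42.78 = 6.035.
Q̇_max = COP_Carnot × Ẇ = 6.035 × 109.0 W = 657.8 W.

658 W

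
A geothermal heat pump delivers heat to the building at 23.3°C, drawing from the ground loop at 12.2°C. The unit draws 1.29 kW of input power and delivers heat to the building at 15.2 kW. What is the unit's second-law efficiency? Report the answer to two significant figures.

COP_actual = Q̇_H/Ẇ = 15.20/1.290 = 11.78.
In absolute terms T_C = 285.35 K and T_H = 296.45 K, so ΔT = 11.10 K.
COP_Carnot = T_H/ΔT = 296.45/11.10 = 26.71.
η_II = COP_actual/COP_Carnot = 11.78/26.71 = 0.4412.

0.44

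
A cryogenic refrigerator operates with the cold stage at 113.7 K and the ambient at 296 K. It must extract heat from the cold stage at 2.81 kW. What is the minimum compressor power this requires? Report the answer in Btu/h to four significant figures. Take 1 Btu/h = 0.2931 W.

15370 Btu/h

The reservoir spacing is ΔT = 296 − 113.7 = 182.3 K.
COP_Carnot = T_C/ΔT = 113.70/182.3 = 0.6237.
Ẇ_min = Q̇/COP_Carnot = 2.810/0.6237 = 4.505 kW = 15370 Btu/h.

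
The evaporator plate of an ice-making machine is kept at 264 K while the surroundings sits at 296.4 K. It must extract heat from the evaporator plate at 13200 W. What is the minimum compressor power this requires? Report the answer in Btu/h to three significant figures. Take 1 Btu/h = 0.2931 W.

5530 Btu/h

The reservoir spacing is ΔT = 296.4 − 264 = 32.40 K.
COP_Carnot = T_C/ΔT = 264.00/32.40 = 8.148.
Ẇ_min = Q̇/COP_Carnot = 13200/8.148 = 1620 W = 5527 Btu/h.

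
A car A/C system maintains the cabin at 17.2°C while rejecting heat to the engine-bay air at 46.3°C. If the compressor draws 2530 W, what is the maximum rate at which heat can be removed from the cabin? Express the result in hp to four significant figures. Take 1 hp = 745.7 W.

33.85 hp

In absolute terms T_C = 290.35 K and T_H = 319.45 K, so ΔT = 29.10 K.
COP_Carnot = T_C/ΔT = 290.35/29.10 = 9.978.
Q̇_max = COP_Carnot × Ẇ = 9.978 × 2530 W = 25240 W = 33.85 hp.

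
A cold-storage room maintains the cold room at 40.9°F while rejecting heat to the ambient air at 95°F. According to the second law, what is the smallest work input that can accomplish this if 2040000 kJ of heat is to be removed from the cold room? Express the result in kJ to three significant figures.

220000 kJ

In absolute terms T_C = 278.09 K and T_H = 308.15 K, so ΔT = 30.06 K.
The reversible limit is COP_R = T_C/ΔT = 9.253, so W_min = Q_C/COP = Q_C·ΔT/T_C.
W_min = 2040000 × 30.06/278.09 = 220500 kJ.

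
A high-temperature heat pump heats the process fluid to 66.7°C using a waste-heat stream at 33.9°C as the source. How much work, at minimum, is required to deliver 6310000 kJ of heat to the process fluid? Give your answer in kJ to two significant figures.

610000 kJ

In absolute terms T_C = 307.05 K and T_H = 339.85 K, so ΔT = 32.80 K.
The reversible limit is COP_HP = T_H/ΔT = 10.36, so W_min = Q_H/COP = Q_H·ΔT/T_H.
W_min = 6310000 × 32.80/339.85 = 609000 kJ.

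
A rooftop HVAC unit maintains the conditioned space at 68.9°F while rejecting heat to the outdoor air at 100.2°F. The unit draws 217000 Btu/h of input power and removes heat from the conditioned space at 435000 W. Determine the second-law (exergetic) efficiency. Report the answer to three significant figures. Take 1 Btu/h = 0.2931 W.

Converting, Q̇_C = 435000 W = 1484000 Btu/h, so COP_actual = Q̇_C/Ẇ = 1484000/217000 = 6.839.
In absolute terms T_C = 293.65 K and T_H = 311.04 K, so ΔT = 17.39 K.
COP_Carnot = T_C/ΔT = 293.65/17.39 = 16.89.
η_II = COP_actual/COP_Carnot = 6.839/16.89 = 0.4050.

0.405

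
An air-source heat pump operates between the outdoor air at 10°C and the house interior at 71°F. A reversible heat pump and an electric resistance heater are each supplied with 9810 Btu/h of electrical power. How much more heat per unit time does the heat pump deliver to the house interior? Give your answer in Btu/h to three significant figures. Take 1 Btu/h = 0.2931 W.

238000 Btu/h

In absolute terms T_C = 283.15 K and T_H = 294.82 K, so ΔT = 11.67 K.
COP_Carnot = T_H/ΔT = 294.82/11.67 = 25.27.
The heat pump delivers Q̇_H = COP × Ẇ = 247900 Btu/h; the resistance heater delivers Ẇ = 9810 Btu/h.
Extra = (COP − 1)·Ẇ = 238100 Btu/h.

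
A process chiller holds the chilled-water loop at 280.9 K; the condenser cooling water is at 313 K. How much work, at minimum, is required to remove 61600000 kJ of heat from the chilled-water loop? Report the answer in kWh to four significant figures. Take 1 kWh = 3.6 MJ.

1955 kWh

The reservoir spacing is ΔT = 313 − 280.9 = 32.10 K.
The reversible limit is COP_R = T_C/ΔT = 8.751, so W_min = Q_C/COP = Q_C·ΔT/T_C.
W_min = 61600000 × 32.10/280.90 = 7039000 kJ = 1955 kWh.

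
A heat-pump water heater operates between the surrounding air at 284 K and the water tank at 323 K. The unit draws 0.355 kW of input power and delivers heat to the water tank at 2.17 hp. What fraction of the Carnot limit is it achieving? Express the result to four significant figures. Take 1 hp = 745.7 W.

Converting, Q̇_H = 2.170 hp = 1.618 kW, so COP_actual = Q̇_H/Ẇ = 1.618/0.3550 = 4.558.
The reservoir spacing is ΔT = 323 − 284 = 39.00 K.
COP_Carnot = T_H/ΔT = 323.00/39.00 = 8.282.
η_II = COP_actual/COP_Carnot = 4.558/8.282 = 0.5504.

0.5504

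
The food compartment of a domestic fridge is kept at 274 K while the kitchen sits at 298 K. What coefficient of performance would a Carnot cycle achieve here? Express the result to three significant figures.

The reservoir spacing is ΔT = 298 − 274 = 24.00 K.
For a reversible cycle, COP_Carnot = T_C/ΔT = 274.00/24.00 = 11.42.

11.4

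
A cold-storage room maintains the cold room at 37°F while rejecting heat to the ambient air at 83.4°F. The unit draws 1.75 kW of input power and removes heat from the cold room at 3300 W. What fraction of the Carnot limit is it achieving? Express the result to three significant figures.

Converting, Q̇_C = 3300 W = 3.300 kW, so COP_actual = Q̇_C/Ẇ = 3.300/1.750 = 1.886.
In absolute terms T_C = 275.93 K and T_H = 301.71 K, so ΔT = 25.78 K.
COP_Carnot = T_C/ΔT = 275.93/25.78 = 10.70.
η_II = COP_actual/COP_Carnot = 1.886/10.70 = 0.1762.

0.176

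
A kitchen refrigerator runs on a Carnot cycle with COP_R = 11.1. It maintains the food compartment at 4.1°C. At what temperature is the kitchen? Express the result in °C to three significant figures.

29.1 °C

COP_R = T_C/(T_H − T_C) gives T_H − T_C = T_C/COP.
With T_C = 277.25 K, T_H = 277.25 × (1 + 1/11.1) = 302.23 K.
Converting, 302.23 K = 29.08°C.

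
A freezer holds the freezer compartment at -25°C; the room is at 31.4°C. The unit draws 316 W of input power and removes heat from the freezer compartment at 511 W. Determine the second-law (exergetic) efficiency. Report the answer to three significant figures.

COP_actual = Q̇_C/Ẇ = 511.0/316.0 = 1.617.
In absolute terms T_C = 248.15 K and T_H = 304.55 K, so ΔT = 56.40 K.
COP_Carnot = T_C/ΔT = 248.15/56.40 = 4.400.
η_II = COP_actual/COP_Carnot = 1.617/4.400 = 0.3675.

0.368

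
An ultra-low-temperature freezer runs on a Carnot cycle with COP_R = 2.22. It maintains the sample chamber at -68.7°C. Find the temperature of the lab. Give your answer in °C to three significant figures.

COP_R = T_C/(T_H − T_C) gives T_H − T_C = T_C/COP.
With T_C = 204.45 K, T_H = 204.45 × (1 + 1/2.22) = 296.54 K.
Converting, 296.54 K = 23.39°C.

23.4 °C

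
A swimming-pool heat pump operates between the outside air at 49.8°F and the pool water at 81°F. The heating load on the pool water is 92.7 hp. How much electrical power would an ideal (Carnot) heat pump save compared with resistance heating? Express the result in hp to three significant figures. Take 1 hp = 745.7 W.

87.4 hp

In absolute terms T_C = 283.04 K and T_H = 300.37 K, so ΔT = 17.33 K.
COP_Carnot = T_H/ΔT = 300.37/17.33 = 17.33.
Resistance heating needs Ẇ_res = Q̇_H = 92.70 hp; the reversible heat pump needs only Ẇ_hp = Q̇_H/COP = 5.349 hp.
Saving = 92.70 − 5.349 = 87.35 hp.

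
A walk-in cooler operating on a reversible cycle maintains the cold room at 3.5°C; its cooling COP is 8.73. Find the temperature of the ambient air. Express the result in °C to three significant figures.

COP_R = T_C/(T_H − T_C) gives T_H − T_C = T_C/COP.
With T_C = 276.65 K, T_H = 276.65 × (1 + 1/8.73) = 308.34 K.
Converting, 308.34 K = 35.19°C.

35.2 °C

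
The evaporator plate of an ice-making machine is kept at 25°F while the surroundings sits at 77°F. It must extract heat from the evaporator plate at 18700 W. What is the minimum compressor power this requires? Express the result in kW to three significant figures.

In absolute terms T_C = 269.26 K and T_H = 298.15 K, so ΔT = 28.89 K.
COP_Carnot = T_C/ΔT = 269.26/28.89 = 9.321.
Ẇ_min = Q̇/COP_Carnot = 18700/9.321 = 2006 W = 2.006 kW.

2.01 kW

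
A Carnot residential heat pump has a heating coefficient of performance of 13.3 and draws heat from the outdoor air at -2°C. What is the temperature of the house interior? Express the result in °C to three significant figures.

20.0 °C

COP_HP = T_H/(T_H − T_C) rearranges to T_H = COP·T_C/(COP − 1).
With T_C = 271.15 K, T_H = 13.3 × 271.15/12.30 = 293.19 K.
Converting, 293.19 K = 20.04°C.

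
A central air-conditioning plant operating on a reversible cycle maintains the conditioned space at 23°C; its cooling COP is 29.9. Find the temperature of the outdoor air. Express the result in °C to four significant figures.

32.90 °C

COP_R = T_C/(T_H − T_C) gives T_H − T_C = T_C/COP.
With T_C = 296.15 K, T_H = 296.15 × (1 + 1/29.9) = 306.05 K.
Converting, 306.05 K = 32.90°C.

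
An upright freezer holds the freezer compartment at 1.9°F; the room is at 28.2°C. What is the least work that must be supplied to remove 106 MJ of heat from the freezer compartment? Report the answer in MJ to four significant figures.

In absolute terms T_C = 256.43 K and T_H = 301.35 K, so ΔT = 44.92 K.
The reversible limit is COP_R = T_C/ΔT = 5.708, so W_min = Q_C/COP = Q_C·ΔT/T_C.
W_min = 106.0 × 44.92/256.43 = 18.57 MJ.

18.57 MJ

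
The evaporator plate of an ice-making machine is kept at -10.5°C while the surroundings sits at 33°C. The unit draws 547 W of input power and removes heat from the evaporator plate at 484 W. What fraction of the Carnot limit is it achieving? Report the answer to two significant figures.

COP_actual = Q̇_C/Ẇ = 484.0/547.0 = 0.8848.
In absolute terms T_C = 262.65 K and T_H = 306.15 K, so ΔT = 43.50 K.
COP_Carnot = T_C/ΔT = 262.65/43.50 = 6.038.
η_II = COP_actual/COP_Carnot = 0.8848/6.038 = 0.1465.

0.15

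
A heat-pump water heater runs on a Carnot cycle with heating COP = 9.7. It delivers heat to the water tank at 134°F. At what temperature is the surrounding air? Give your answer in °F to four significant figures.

COP_HP = T_H/(T_H − T_C) gives T_H − T_C = T_H/COP.
With T_H = 329.82 K, T_C = 329.82 × (1 − 1/9.7) = 295.81 K.
Converting, 295.81 K = 72.80°F.

72.80 °F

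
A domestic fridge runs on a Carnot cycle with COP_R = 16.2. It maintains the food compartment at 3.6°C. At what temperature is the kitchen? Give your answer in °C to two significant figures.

COP_R = T_C/(T_H − T_C) gives T_H − T_C = T_C/COP.
With T_C = 276.75 K, T_H = 276.75 × (1 + 1/16.2) = 293.83 K.
Converting, 293.83 K = 20.68°C.

21 °C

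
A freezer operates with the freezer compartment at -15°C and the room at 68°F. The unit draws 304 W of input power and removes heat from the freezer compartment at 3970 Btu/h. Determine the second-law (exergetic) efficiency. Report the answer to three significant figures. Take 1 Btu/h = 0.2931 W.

0.519

Converting, Q̇_C = 3970 Btu/h = 1164 W, so COP_actual = Q̇_C/Ẇ = 1164/304.0 = 3.828.
In absolute terms T_C = 258.15 K and T_H = 293.15 K, so ΔT = 35.00 K.
COP_Carnot = T_C/ΔT = 258.15/35.00 = 7.376.
η_II = COP_actual/COP_Carnot = 3.828/7.376 = 0.5190.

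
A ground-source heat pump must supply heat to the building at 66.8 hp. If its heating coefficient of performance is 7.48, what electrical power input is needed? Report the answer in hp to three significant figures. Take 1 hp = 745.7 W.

8.93 hp

Ẇ = Q̇_H/COP_HP = 66.80/7.48 = 8.930 hp.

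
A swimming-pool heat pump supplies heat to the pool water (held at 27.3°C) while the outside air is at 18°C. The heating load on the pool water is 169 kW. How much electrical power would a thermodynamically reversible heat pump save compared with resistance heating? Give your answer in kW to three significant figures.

164 kW

In absolute terms T_C = 291.15 K and T_H = 300.45 K, so ΔT = 9.300 K.
COP_Carnot = T_H/ΔT = 300.45/9.300 = 32.31.
Resistance heating needs Ẇ_res = Q̇_H = 169.0 kW; the reversible heat pump needs only Ẇ_hp = Q̇_H/COP = 5.231 kW.
Saving = 169.0 − 5.231 = 163.8 kW.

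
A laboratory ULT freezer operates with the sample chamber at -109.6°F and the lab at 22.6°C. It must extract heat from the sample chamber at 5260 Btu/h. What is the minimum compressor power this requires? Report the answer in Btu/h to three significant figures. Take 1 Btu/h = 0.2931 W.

In absolute terms T_C = 194.48 K and T_H = 295.75 K, so ΔT = 101.3 K.
COP_Carnot = T_C/ΔT = 194.48/101.3 = 1.921.
Ẇ_min = Q̇/COP_Carnot = 5260/1.921 = 2739 Btu/h.

2740 Btu/h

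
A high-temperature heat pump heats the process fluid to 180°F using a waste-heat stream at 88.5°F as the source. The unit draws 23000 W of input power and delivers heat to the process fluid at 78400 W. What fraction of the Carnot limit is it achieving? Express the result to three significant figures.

0.488

COP_actual = Q̇_H/Ẇ = 78400/23000 = 3.409.
In absolute terms T_C = 304.54 K and T_H = 355.37 K, so ΔT = 50.83 K.
COP_Carnot = T_H/ΔT = 355.37/50.83 = 6.991.
η_II = COP_actual/COP_Carnot = 3.409/6.991 = 0.4876.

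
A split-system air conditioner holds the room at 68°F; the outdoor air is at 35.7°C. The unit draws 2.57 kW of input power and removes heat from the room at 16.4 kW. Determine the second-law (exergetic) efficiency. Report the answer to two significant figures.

COP_actual = Q̇_C/Ẇ = 16.40/2.570 = 6.381.
In absolute terms T_C = 293.15 K and T_H = 308.85 K, so ΔT = 15.70 K.
COP_Carnot = T_C/ΔT = 293.15/15.70 = 18.67.
η_II = COP_actual/COP_Carnot = 6.381/18.67 = 0.3418.

0.34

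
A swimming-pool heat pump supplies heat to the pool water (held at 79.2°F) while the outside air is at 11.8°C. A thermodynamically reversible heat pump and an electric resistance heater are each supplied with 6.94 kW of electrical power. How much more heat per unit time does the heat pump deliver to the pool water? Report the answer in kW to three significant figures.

137 kW

In absolute terms T_C = 284.95 K and T_H = 299.37 K, so ΔT = 14.42 K.
COP_Carnot = T_H/ΔT = 299.37/14.42 = 20.76.
The heat pump delivers Q̇_H = COP × Ẇ = 144.1 kW; the resistance heater delivers Ẇ = 6.940 kW.
Extra = (COP − 1)·Ẇ = 137.1 kW.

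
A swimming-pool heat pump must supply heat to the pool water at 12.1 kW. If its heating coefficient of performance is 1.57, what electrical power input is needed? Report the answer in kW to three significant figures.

Ẇ = Q̇_H/COP_HP = 12.10/1.57 = 7.707 kW.

7.71 kW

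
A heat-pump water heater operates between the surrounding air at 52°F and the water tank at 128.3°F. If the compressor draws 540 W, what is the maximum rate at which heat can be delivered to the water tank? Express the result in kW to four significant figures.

In absolute terms T_C = 284.26 K and T_H = 326.65 K, so ΔT = 42.39 K.
COP_Carnot = T_H/ΔT = 326.65/42.39 = 7.706.
Q̇_max = COP_Carnot × Ẇ = 7.706 × 540.0 W = 4161 W = 4.161 kW.

4.161 kW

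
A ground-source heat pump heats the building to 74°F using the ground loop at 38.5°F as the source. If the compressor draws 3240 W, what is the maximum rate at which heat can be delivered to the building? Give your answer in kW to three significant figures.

48.7 kW

In absolute terms T_C = 276.76 K and T_H = 296.48 K, so ΔT = 19.72 K.
COP_Carnot = T_H/ΔT = 296.48/19.72 = 15.03.
Q̇_max = COP_Carnot × Ẇ = 15.03 × 3240 W = 48710 W = 48.71 kW.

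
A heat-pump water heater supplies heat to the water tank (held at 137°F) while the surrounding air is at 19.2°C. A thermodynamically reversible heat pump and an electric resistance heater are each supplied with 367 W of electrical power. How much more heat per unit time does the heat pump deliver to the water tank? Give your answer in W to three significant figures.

2740 W

In absolute terms T_C = 292.35 K and T_H = 331.48 K, so ΔT = 39.13 K.
COP_Carnot = T_H/ΔT = 331.48/39.13 = 8.471.
The heat pump delivers Q̇_H = COP × Ẇ = 3109 W; the resistance heater delivers Ẇ = 367.0 W.
Extra = (COP − 1)·Ẇ = 2742 W.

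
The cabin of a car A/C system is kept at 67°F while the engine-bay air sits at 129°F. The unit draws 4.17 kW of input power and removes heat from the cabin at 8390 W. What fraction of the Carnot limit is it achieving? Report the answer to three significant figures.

0.237

Converting, Q̇_C = 8390 W = 8.390 kW, so COP_actual = Q̇_C/Ẇ = 8.390/4.170 = 2.012.
In absolute terms T_C = 292.59 K and T_H = 327.04 K, so ΔT = 34.44 K.
COP_Carnot = T_C/ΔT = 292.59/34.44 = 8.495.
η_II = COP_actual/COP_Carnot = 2.012/8.495 = 0.2369.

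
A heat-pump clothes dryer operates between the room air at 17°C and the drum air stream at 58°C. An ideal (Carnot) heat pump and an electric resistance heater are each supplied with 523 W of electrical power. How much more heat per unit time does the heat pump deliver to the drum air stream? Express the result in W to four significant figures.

3701 W

In absolute terms T_C = 290.15 K and T_H = 331.15 K, so ΔT = 41.00 K.
COP_Carnot = T_H/ΔT = 331.15/41.00 = 8.077.
The heat pump delivers Q̇_H = COP × Ẇ = 4224 W; the resistance heater delivers Ẇ = 523.0 W.
Extra = (COP − 1)·Ẇ = 3701 W.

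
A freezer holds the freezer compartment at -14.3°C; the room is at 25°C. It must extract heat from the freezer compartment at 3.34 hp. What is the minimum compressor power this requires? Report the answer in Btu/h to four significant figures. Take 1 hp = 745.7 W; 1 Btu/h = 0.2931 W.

1290 Btu/h

In absolute terms T_C = 258.85 K and T_H = 298.15 K, so ΔT = 39.30 K.
COP_Carnot = T_C/ΔT = 258.85/39.30 = 6.587.
Ẇ_min = Q̇/COP_Carnot = 3.340/6.587 = 0.5071 hp = 1290 Btu/h.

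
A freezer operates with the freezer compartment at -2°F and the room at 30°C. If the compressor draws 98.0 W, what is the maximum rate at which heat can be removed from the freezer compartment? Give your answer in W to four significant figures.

In absolute terms T_C = 254.26 K and T_H = 303.15 K, so ΔT = 48.89 K.
COP_Carnot = T_C/ΔT = 254.26/48.89 = 5.201.
Q̇_max = COP_Carnot × Ẇ = 5.201 × 98.00 W = 509.7 W.

509.7 W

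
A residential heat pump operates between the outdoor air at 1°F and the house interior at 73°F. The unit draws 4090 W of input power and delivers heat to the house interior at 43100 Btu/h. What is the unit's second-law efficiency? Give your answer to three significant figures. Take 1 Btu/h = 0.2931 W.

Converting, Q̇_H = 43100 Btu/h = 12630 W, so COP_actual = Q̇_H/Ẇ = 12630/4090 = 3.089.
In absolute terms T_C = 255.93 K and T_H = 295.93 K, so ΔT = 40.00 K.
COP_Carnot = T_H/ΔT = 295.93/40.00 = 7.398.
η_II = COP_actual/COP_Carnot = 3.089/7.398 = 0.4175.

0.417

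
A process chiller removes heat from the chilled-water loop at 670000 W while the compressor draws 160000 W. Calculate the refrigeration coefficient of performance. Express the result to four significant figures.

The first law gives Q̇_H = Q̇_C + Ẇ, so the three rates are Q̇_C = 670000, Q̇_H = 830000, Ẇ = 160000 W.
COP_R = Q̇_C/Ẇ = 670000/160000 = 4.188.

4.188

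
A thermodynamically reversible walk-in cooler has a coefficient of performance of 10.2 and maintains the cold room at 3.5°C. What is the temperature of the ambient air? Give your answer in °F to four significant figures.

COP_R = T_C/(T_H − T_C) gives T_H − T_C = T_C/COP.
With T_C = 276.65 K, T_H = 276.65 × (1 + 1/10.2) = 303.77 K.
Converting, 303.77 K = 87.12°F.

87.12 °F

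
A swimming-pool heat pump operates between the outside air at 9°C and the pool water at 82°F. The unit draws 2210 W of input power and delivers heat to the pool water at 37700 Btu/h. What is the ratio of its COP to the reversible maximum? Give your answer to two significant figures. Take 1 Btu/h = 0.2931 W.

Converting, Q̇_H = 37700 Btu/h = 11050 W, so COP_actual = Q̇_H/Ẇ = 11050/2210 = 5.000.
In absolute terms T_C = 282.15 K and T_H = 300.93 K, so ΔT = 18.78 K.
COP_Carnot = T_H/ΔT = 300.93/18.78 = 16.03.
η_II = COP_actual/COP_Carnot = 5.000/16.03 = 0.3120.

0.31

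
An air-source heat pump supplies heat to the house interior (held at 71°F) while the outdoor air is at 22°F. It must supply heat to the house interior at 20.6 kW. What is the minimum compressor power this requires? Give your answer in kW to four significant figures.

In absolute terms T_C = 267.59 K and T_H = 294.82 K, so ΔT = 27.22 K.
COP_Carnot = T_H/ΔT = 294.82/27.22 = 10.83.
Ẇ_min = Q̇/COP_Carnot = 20.60/10.83 = 1.902 kW.

1.902 kW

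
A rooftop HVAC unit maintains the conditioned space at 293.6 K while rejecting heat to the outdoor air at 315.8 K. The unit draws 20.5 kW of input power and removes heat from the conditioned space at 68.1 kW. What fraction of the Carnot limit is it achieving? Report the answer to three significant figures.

0.251

COP_actual = Q̇_C/Ẇ = 68.10/20.50 = 3.322.
The reservoir spacing is ΔT = 315.8 − 293.6 = 22.20 K.
COP_Carnot = T_C/ΔT = 293.60/22.20 = 13.23.
η_II = COP_actual/COP_Carnot = 3.322/13.23 = 0.2512.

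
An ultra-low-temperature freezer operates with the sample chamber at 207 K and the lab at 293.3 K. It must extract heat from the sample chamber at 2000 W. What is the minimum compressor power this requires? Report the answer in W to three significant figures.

834 W

The reservoir spacing is ΔT = 293.3 − 207 = 86.30 K.
COP_Carnot = T_C/ΔT = 207.00/86.30 = 2.399.
Ẇ_min = Q̇/COP_Carnot = 2000/2.399 = 833.8 W.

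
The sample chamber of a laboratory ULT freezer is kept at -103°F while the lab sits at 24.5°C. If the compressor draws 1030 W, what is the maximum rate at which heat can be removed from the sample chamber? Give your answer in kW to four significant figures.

In absolute terms T_C = 198.15 K and T_H = 297.65 K, so ΔT = 99.50 K.
COP_Carnot = T_C/ΔT = 198.15/99.50 = 1.991.
Q̇_max = COP_Carnot × Ẇ = 1.991 × 1030 W = 2051 W = 2.051 kW.

2.051 kW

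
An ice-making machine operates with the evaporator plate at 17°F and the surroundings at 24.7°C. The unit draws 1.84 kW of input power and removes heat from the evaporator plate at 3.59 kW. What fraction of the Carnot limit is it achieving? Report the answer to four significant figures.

COP_actual = Q̇_C/Ẇ = 3.590/1.840 = 1.951.
In absolute terms T_C = 264.82 K and T_H = 297.85 K, so ΔT = 33.03 K.
COP_Carnot = T_C/ΔT = 264.82/33.03 = 8.017.
η_II = COP_actual/COP_Carnot = 1.951/8.017 = 0.2434.

0.2434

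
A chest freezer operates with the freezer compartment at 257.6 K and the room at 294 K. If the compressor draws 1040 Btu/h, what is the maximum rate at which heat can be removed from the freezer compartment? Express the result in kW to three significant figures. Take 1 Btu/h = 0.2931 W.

2.16 kW

The reservoir spacing is ΔT = 294 − 257.6 = 36.40 K.
COP_Carnot = T_C/ΔT = 257.60/36.40 = 7.077.
Q̇_max = COP_Carnot × Ẇ = 7.077 × 1040 Btu/h = 7360 Btu/h = 2.157 kW.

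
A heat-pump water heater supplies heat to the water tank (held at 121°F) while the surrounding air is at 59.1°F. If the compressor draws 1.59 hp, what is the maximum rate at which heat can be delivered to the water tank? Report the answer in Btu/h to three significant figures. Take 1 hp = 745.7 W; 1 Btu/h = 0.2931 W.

37900 Btu/h

In absolute terms T_C = 288.21 K and T_H = 322.59 K, so ΔT = 34.39 K.
COP_Carnot = T_H/ΔT = 322.59/34.39 = 9.381.
Q̇_max = COP_Carnot × Ẇ = 9.381 × 1.590 hp = 14.92 hp = 37950 Btu/h.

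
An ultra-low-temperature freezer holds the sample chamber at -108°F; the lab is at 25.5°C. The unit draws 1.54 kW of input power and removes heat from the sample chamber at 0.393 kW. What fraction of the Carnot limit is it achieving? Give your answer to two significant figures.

COP_actual = Q̇_C/Ẇ = 0.3930/1.540 = 0.2552.
In absolute terms T_C = 195.37 K and T_H = 298.65 K, so ΔT = 103.3 K.
COP_Carnot = T_C/ΔT = 195.37/103.3 = 1.892.
η_II = COP_actual/COP_Carnot = 0.2552/1.892 = 0.1349.

0.13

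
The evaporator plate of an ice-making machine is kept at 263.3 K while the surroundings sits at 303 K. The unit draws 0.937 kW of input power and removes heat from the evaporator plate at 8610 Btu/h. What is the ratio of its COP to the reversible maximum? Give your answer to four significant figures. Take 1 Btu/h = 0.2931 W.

Converting, Q̇_C = 8610 Btu/h = 2.524 kW, so COP_actual = Q̇_C/Ẇ = 2.524/0.9370 = 2.693.
The reservoir spacing is ΔT = 303 − 263.3 = 39.70 K.
COP_Carnot = T_C/ΔT = 263.30/39.70 = 6.632.
η_II = COP_actual/COP_Carnot = 2.693/6.632 = 0.4061.

0.4061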